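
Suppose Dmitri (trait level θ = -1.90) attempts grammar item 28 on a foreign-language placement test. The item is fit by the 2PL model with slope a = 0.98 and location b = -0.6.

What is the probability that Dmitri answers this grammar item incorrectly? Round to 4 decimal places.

0.7814

P(θ) = 1 / (1 + exp(−a(θ − b)))
Exponent: 0.98 × (-1.90 − (-0.6)) = -1.2740
1/(1 + e^{1.2740}) = 0.2186
P(incorrect) = 1 − 0.2186 = 0.7814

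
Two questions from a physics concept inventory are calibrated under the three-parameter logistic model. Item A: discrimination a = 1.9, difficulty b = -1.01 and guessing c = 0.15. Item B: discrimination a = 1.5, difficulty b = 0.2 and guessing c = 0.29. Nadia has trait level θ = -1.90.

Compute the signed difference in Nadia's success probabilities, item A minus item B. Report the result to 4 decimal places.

P(θ) = c + (1 − c) · 1 / (1 + exp(−a(θ − b)))
P_A = 0.2823
P_B = 0.3192
P_A − P_B = -0.0369

-0.0369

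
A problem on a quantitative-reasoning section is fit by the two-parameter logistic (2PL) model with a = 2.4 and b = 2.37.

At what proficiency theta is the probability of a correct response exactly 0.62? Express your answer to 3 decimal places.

P(theta) = 1 / (1 + exp(−a(theta − b)))
logit = ln(0.6200/0.3800) = 0.4895
theta = b + logit/(a) = 2.37 + 0.4895/2.4000 = 2.5740

2.574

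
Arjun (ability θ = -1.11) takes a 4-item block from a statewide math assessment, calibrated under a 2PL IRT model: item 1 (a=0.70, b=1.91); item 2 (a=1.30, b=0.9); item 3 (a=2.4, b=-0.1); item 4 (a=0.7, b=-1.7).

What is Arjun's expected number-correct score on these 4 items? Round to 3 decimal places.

P(θ) = 1 / (1 + exp(−a(θ − b)))
P_1 = 1/(1+e^{2.1140}) = 0.1077
P_2 = 1/(1+e^{2.6130}) = 0.0683
P_3 = 1/(1+e^{2.4240}) = 0.0814
P_4 = 1/(1+e^{-0.4130}) = 0.6018
E[score] = 0.1077 + 0.0683 + 0.0814 + 0.6018 = 0.8592

0.859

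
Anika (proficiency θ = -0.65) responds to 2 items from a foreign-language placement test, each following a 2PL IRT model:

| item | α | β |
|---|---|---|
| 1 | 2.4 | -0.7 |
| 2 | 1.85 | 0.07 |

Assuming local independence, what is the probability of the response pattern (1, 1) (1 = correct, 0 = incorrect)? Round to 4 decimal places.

0.1107

P(θ) = 1 / (1 + exp(−α(θ − β)))
P_1 = 1/(1+e^{-0.1200}) = 0.5300
P_2 = 1/(1+e^{1.3320}) = 0.2088
L = P_1 × P_2 = 0.5300 × 0.2088 = 0.11067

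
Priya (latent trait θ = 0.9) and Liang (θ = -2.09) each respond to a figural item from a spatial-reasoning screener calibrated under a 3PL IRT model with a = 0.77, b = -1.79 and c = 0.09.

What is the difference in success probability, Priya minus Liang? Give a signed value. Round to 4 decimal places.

P(θ) = c + (1 − c) · 1 / (1 + exp(−a(θ − b)))
P(Priya) = 0.8982  [exponent 2.0713]
P(Liang) = 0.4927  [exponent -0.2310]
Difference = 0.8982 − 0.4927 = 0.4055

0.4055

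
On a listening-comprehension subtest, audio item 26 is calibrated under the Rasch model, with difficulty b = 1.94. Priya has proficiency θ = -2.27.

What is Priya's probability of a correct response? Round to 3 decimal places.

0.015

P(θ) = 1 / (1 + exp(−(θ − b)))
Exponent: (-2.27 − 1.94) = -4.2100
1/(1 + e^{4.2100}) = 0.0146
P = 0.0146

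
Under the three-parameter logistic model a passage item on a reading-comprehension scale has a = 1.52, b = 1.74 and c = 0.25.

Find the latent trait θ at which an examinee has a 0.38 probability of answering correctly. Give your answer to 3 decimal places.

P(θ) = c + (1 − c) · 1 / (1 + exp(−a(θ − b)))
Remove guessing floor: (0.38 − 0.25)/(1 − 0.25) = 0.1733
logit = ln(0.1733/0.8267) = -1.5622
θ = b + logit/(a) = 1.74 + (-1.5622)/1.5200 = 0.7122

0.712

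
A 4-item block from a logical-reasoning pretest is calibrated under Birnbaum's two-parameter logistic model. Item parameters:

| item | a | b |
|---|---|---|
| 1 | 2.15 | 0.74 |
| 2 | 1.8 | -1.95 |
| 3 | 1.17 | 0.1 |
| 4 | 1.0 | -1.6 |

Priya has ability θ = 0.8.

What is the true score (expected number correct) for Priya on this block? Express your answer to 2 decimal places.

3.14

P(θ) = 1 / (1 + exp(−a(θ − b)))
P_1 = 1/(1+e^{-0.1290}) = 0.5322
P_2 = 1/(1+e^{-4.9500}) = 0.9930
P_3 = 1/(1+e^{-0.8190}) = 0.6940
P_4 = 1/(1+e^{-2.4000}) = 0.9168
E[score] = 0.5322 + 0.9930 + 0.6940 + 0.9168 = 3.1360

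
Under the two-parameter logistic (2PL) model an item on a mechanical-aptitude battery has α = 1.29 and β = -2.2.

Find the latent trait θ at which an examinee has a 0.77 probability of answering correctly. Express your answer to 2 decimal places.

P(θ) = 1 / (1 + exp(−α(θ − β)))
logit = ln(0.7700/0.2300) = 1.2083
θ = β + logit/(α) = -2.2 + 1.2083/1.2900 = -1.2633

-1.26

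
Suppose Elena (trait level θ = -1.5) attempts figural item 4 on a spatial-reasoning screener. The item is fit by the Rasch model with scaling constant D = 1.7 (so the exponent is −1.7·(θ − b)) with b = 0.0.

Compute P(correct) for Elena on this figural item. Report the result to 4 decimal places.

P(θ) = 1 / (1 + exp(−D·(θ − b)))
Exponent: 1.7 × (-1.5 − 0.0) = -2.5500
1/(1 + e^{2.5500}) = 0.0724
P = 0.0724

0.0724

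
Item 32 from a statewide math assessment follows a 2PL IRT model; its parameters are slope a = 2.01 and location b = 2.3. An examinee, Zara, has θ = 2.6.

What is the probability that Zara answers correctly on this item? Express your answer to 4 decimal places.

0.6463

P(θ) = 1 / (1 + exp(−a(θ − b)))
Exponent: 2.01 × (2.6 − 2.3) = 0.6030
1/(1 + e^{-0.6030}) = 0.6463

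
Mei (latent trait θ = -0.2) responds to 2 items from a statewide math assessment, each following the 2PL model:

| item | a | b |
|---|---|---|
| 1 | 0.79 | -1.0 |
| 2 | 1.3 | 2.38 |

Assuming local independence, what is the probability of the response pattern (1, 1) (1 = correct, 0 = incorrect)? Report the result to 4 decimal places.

0.0220

P(θ) = 1 / (1 + exp(−a(θ − b)))
P_1 = 1/(1+e^{-0.6320}) = 0.6529
P_2 = 1/(1+e^{3.3540}) = 0.0338
L = P_1 × P_2 = 0.6529 × 0.0338 = 0.02205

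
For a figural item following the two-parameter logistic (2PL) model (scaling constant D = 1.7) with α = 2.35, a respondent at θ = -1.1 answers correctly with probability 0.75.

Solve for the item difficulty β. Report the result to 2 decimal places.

-1.37

P(θ) = 1 / (1 + exp(−D·α(θ − β)))
logit(0.75) = ln(0.75/0.25) = 1.0986
β = θ − logit/(1.7·α) = -1.1 − 1.0986/3.9950 = -1.3750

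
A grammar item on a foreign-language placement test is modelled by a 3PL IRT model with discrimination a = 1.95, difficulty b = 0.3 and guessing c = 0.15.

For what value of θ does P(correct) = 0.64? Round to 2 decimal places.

0.46

P(θ) = c + (1 − c) · 1 / (1 + exp(−a(θ − b)))
Remove guessing floor: (0.64 − 0.15)/(1 − 0.15) = 0.5765
logit = ln(0.5765/0.4235) = 0.3083
θ = b + logit/(a) = 0.3 + 0.3083/1.9500 = 0.4581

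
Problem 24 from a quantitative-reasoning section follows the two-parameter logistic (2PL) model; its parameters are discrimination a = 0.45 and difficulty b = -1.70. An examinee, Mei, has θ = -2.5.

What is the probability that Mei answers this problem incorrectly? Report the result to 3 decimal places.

0.589

P(θ) = 1 / (1 + exp(−a(θ − b)))
Exponent: 0.45 × (-2.5 − (-1.70)) = -0.3600
1/(1 + e^{0.3600}) = 0.4110
P(incorrect) = 1 − 0.4110 = 0.5890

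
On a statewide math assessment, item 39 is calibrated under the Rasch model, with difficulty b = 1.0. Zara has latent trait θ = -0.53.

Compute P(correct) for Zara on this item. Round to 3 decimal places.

P(θ) = 1 / (1 + exp(−(θ − b)))
Exponent: (-0.53 − 1.0) = -1.5300
1/(1 + e^{1.5300}) = 0.1780
P = 0.1780

0.178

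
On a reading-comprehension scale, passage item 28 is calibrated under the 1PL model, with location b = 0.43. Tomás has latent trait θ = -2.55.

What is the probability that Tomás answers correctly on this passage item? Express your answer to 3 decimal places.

0.048

P(θ) = 1 / (1 + exp(−(θ − b)))
Exponent: (-2.55 − 0.43) = -2.9800
1/(1 + e^{2.9800}) = 0.0483
P = 0.0483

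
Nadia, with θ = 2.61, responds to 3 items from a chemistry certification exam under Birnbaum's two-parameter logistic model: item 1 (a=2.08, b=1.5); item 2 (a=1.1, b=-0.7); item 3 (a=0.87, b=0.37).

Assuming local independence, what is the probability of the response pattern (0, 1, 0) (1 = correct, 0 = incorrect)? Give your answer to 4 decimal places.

P(θ) = 1 / (1 + exp(−a(θ − b)))
P_1 = 1/(1+e^{-2.3088}) = 0.9096
P_2 = 1/(1+e^{-3.6410}) = 0.9744
P_3 = 1/(1+e^{-1.9488}) = 0.8753
L = (1−P_1) × P_2 × (1−P_3) = 0.0904 × 0.9744 × 0.1247 = 0.01098

0.0110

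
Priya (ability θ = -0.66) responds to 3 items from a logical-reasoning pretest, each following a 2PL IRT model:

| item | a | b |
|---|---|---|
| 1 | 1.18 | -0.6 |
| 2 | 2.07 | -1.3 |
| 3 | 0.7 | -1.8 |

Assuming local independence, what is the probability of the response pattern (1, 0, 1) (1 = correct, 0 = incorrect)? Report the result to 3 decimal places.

P(θ) = 1 / (1 + exp(−a(θ − b)))
P_1 = 1/(1+e^{0.0708}) = 0.4823
P_2 = 1/(1+e^{-1.3248}) = 0.7900
P_3 = 1/(1+e^{-0.7980}) = 0.6895
L = P_1 × (1−P_2) × P_3 = 0.4823 × 0.2100 × 0.6895 = 0.06985

0.070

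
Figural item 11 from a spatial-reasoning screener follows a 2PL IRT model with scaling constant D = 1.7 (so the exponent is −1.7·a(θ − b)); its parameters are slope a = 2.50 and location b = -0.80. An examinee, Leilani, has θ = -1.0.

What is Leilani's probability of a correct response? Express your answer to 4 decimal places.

0.2994

P(θ) = 1 / (1 + exp(−D·a(θ − b)))
Exponent: 1.7 × 2.50 × (-1.0 − (-0.80)) = -0.8500
1/(1 + e^{0.8500}) = 0.2994
P = 0.2994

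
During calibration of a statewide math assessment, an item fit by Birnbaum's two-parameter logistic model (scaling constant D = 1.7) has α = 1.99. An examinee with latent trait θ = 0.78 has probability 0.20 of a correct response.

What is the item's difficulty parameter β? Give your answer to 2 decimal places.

P(θ) = 1 / (1 + exp(−D·α(θ − β)))
logit(0.20) = ln(0.20/0.80) = -1.3863
β = θ − logit/(1.7·α) = 0.78 − (-1.3863)/3.3830 = 1.1898

1.19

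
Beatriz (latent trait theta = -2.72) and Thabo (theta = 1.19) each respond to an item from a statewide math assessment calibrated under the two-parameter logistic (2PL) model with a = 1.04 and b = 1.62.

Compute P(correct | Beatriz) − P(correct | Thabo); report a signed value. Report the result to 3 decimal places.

-0.379

P(theta) = 1 / (1 + exp(−a(theta − b)))
P(Beatriz) = 0.0108  [exponent -4.5136]
P(Thabo) = 0.3900  [exponent -0.4472]
Difference = 0.0108 − 0.3900 = -0.3792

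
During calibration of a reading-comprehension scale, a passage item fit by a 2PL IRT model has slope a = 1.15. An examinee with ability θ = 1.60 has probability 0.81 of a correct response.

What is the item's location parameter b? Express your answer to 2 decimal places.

0.34

P(θ) = 1 / (1 + exp(−a(θ − b)))
logit(0.81) = ln(0.81/0.19) = 1.4500
b = θ − logit/(a) = 1.60 − 1.4500/1.1500 = 0.3391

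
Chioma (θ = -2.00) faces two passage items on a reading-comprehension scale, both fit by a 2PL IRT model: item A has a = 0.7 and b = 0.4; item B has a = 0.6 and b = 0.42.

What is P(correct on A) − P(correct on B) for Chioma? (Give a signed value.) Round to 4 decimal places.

P(θ) = 1 / (1 + exp(−a(θ − b)))
P_A = 0.1571
P_B = 0.1897
P_A − P_B = -0.0326

-0.0326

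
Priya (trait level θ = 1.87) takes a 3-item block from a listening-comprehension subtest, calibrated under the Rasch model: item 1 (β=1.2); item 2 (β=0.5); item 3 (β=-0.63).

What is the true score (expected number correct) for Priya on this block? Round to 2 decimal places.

2.38

P(θ) = 1 / (1 + exp(−(θ − β)))
P_1 = 1/(1+e^{-0.6700}) = 0.6615
P_2 = 1/(1+e^{-1.3700}) = 0.7974
P_3 = 1/(1+e^{-2.5000}) = 0.9241
E[score] = 0.6615 + 0.7974 + 0.9241 = 2.3830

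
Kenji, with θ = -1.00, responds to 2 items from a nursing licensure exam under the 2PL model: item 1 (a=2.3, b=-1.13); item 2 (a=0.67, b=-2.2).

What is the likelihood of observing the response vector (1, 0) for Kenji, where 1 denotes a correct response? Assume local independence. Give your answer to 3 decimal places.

0.178

P(θ) = 1 / (1 + exp(−a(θ − b)))
P_1 = 1/(1+e^{-0.2990}) = 0.5742
P_2 = 1/(1+e^{-0.8040}) = 0.6908
L = P_1 × (1−P_2) = 0.5742 × 0.3092 = 0.17753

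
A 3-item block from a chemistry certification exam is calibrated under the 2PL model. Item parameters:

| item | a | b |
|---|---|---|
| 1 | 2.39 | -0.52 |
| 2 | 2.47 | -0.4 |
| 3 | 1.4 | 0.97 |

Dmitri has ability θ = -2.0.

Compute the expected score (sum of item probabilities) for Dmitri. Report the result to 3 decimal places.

0.063

P(θ) = 1 / (1 + exp(−a(θ − b)))
P_1 = 1/(1+e^{3.5372}) = 0.0283
P_2 = 1/(1+e^{3.9520}) = 0.0189
P_3 = 1/(1+e^{4.1580}) = 0.0154
E[score] = 0.0283 + 0.0189 + 0.0154 = 0.0625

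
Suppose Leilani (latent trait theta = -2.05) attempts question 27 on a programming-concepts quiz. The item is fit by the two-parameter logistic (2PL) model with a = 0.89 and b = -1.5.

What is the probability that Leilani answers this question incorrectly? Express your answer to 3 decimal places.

P(theta) = 1 / (1 + exp(−a(theta − b)))
Exponent: 0.89 × (-2.05 − (-1.5)) = -0.4895
1/(1 + e^{0.4895}) = 0.3800
P(incorrect) = 1 − 0.3800 = 0.6200

0.620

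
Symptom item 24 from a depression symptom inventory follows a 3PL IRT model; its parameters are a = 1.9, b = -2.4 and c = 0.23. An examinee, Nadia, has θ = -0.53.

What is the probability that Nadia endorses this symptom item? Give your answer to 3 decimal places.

P(θ) = c + (1 − c) · 1 / (1 + exp(−a(θ − b)))
Exponent: 1.9 × (-0.53 − (-2.4)) = 3.5530
1/(1 + e^{-3.5530}) = 0.9722
P = 0.23 + 0.77 × 0.9722 = 0.9786

0.979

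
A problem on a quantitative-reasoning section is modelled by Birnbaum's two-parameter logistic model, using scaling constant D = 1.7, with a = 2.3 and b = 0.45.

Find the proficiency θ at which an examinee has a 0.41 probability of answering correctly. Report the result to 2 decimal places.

0.36

P(θ) = 1 / (1 + exp(−D·a(θ − b)))
logit = ln(0.4100/0.5900) = -0.3640
θ = b + logit/(1.7·a) = 0.45 + (-0.3640)/3.9100 = 0.3569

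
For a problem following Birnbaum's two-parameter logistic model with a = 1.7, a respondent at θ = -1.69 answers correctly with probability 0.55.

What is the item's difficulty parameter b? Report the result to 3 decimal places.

-1.808

P(θ) = 1 / (1 + exp(−a(θ − b)))
logit(0.55) = ln(0.55/0.45) = 0.2007
b = θ − logit/(a) = -1.69 − 0.2007/1.7000 = -1.8080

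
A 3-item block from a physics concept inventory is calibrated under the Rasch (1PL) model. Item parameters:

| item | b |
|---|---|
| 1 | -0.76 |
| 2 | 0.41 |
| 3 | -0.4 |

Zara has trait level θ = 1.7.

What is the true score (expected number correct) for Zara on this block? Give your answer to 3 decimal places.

P(θ) = 1 / (1 + exp(−(θ − b)))
P_1 = 1/(1+e^{-2.4600}) = 0.9213
P_2 = 1/(1+e^{-1.2900}) = 0.7841
P_3 = 1/(1+e^{-2.1000}) = 0.8909
E[score] = 0.9213 + 0.7841 + 0.8909 = 2.5963

2.596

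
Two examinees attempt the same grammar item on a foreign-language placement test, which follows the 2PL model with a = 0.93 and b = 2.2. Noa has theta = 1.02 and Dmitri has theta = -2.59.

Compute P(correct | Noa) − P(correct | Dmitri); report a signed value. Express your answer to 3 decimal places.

P(theta) = 1 / (1 + exp(−a(theta − b)))
P(Noa) = 0.2502  [exponent -1.0974]
P(Dmitri) = 0.0115  [exponent -4.4547]
Difference = 0.2502 − 0.0115 = 0.2387

0.239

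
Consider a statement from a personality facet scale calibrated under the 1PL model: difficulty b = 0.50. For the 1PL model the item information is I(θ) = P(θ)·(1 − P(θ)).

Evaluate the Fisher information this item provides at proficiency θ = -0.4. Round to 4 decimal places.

P = 1/(1+e^{0.9000}) = 0.2891
P(1−P) = 0.2891 × 0.7109 = 0.2055
I = P(1−P) = 0.20550

0.2055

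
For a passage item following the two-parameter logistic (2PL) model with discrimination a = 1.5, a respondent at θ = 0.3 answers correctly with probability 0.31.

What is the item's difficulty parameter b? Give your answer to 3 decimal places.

0.833

P(θ) = 1 / (1 + exp(−a(θ − b)))
logit(0.31) = ln(0.31/0.69) = -0.8001
b = θ − logit/(a) = 0.3 − (-0.8001)/1.5000 = 0.8334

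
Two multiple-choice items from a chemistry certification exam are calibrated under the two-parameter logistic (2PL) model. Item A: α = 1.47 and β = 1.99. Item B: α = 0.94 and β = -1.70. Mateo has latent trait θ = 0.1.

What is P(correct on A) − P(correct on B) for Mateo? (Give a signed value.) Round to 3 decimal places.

P(θ) = 1 / (1 + exp(−α(θ − β)))
P_A = 0.0585
P_B = 0.8445
P_A − P_B = -0.7860

-0.786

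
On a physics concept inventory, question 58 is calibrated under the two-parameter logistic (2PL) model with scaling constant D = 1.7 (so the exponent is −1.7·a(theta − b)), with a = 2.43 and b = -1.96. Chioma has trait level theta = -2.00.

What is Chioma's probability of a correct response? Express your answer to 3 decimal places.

P(theta) = 1 / (1 + exp(−D·a(theta − b)))
Exponent: 1.7 × 2.43 × (-2.00 − (-1.96)) = -0.1652
1/(1 + e^{0.1652}) = 0.4588
P = 0.4588

0.459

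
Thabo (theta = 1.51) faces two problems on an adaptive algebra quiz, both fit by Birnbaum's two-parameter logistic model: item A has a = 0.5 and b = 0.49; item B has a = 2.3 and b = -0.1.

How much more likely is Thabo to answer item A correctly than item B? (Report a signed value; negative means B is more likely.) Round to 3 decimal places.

P(theta) = 1 / (1 + exp(−a(theta − b)))
P_A = 0.6248
P_B = 0.9759
P_A − P_B = -0.3511

-0.351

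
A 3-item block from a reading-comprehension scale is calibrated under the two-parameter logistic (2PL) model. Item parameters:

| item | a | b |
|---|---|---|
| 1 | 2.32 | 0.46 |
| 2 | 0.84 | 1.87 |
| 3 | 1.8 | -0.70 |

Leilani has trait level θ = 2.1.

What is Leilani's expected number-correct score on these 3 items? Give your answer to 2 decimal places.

P(θ) = 1 / (1 + exp(−a(θ − b)))
P_1 = 1/(1+e^{-3.8048}) = 0.9782
P_2 = 1/(1+e^{-0.1932}) = 0.5482
P_3 = 1/(1+e^{-5.0400}) = 0.9936
E[score] = 0.9782 + 0.5482 + 0.9936 = 2.5199

2.52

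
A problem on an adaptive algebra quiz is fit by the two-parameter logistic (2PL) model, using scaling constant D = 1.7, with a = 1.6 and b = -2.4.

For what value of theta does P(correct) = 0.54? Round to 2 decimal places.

-2.34

P(theta) = 1 / (1 + exp(−D·a(theta − b)))
logit = ln(0.5400/0.4600) = 0.1603
theta = b + logit/(1.7·a) = -2.4 + 0.1603/2.7200 = -2.3411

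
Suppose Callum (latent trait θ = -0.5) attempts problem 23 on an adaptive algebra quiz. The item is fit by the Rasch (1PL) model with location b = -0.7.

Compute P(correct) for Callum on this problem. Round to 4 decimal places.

P(θ) = 1 / (1 + exp(−(θ − b)))
Exponent: (-0.5 − (-0.7)) = 0.2000
1/(1 + e^{-0.2000}) = 0.5498
P = 0.5498

0.5498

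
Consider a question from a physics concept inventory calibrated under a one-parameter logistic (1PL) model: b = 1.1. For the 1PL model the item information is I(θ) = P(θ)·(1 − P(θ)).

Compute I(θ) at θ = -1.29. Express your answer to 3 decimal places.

0.077

P = 1/(1+e^{2.3900}) = 0.0839
P(1−P) = 0.0839 × 0.9161 = 0.0769
I = P(1−P) = 0.07689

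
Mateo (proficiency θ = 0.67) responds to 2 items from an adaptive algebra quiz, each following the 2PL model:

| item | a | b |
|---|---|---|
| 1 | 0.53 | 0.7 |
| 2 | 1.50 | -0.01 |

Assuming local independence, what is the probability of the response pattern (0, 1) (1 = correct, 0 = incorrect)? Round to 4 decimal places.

0.3704

P(θ) = 1 / (1 + exp(−a(θ − b)))
P_1 = 1/(1+e^{0.0159}) = 0.4960
P_2 = 1/(1+e^{-1.0200}) = 0.7350
L = (1−P_1) × P_2 = 0.5040 × 0.7350 = 0.37041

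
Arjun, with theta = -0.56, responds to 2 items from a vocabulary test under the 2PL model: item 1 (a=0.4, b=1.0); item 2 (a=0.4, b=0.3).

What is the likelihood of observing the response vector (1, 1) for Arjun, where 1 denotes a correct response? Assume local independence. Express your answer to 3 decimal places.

P(theta) = 1 / (1 + exp(−a(theta − b)))
P_1 = 1/(1+e^{0.6240}) = 0.3489
P_2 = 1/(1+e^{0.3440}) = 0.4148
L = P_1 × P_2 = 0.3489 × 0.4148 = 0.14473

0.145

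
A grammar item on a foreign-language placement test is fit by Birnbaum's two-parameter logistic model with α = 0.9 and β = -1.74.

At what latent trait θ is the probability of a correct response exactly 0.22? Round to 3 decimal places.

-3.146

P(θ) = 1 / (1 + exp(−α(θ − β)))
logit = ln(0.2200/0.7800) = -1.2657
θ = β + logit/(α) = -1.74 + (-1.2657)/0.9000 = -3.1463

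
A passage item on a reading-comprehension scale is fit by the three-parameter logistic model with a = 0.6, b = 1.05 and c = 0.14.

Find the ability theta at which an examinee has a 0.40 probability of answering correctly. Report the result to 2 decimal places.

P(theta) = c + (1 − c) · 1 / (1 + exp(−a(theta − b)))
Remove guessing floor: (0.40 − 0.14)/(1 − 0.14) = 0.3023
logit = ln(0.3023/0.6977) = -0.8362
theta = b + logit/(a) = 1.05 + (-0.8362)/0.6000 = -0.3437

-0.34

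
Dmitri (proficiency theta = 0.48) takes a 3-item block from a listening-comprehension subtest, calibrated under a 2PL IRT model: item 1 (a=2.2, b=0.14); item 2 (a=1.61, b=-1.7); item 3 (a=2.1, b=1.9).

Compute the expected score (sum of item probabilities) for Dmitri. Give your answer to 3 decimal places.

1.698

P(theta) = 1 / (1 + exp(−a(theta − b)))
P_1 = 1/(1+e^{-0.7480}) = 0.6787
P_2 = 1/(1+e^{-3.5098}) = 0.9710
P_3 = 1/(1+e^{2.9820}) = 0.0482
E[score] = 0.6787 + 0.9710 + 0.0482 = 1.6980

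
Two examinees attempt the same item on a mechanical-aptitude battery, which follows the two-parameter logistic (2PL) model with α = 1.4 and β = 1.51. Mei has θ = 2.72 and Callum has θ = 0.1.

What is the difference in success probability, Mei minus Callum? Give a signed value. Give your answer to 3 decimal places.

0.723

P(θ) = 1 / (1 + exp(−α(θ − β)))
P(Mei) = 0.8447  [exponent 1.6940]
P(Callum) = 0.1220  [exponent -1.9740]
Difference = 0.8447 − 0.1220 = 0.7228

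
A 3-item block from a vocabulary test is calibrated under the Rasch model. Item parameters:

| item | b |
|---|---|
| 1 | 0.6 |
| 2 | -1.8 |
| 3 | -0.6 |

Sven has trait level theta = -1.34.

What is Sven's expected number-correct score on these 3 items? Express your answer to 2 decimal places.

1.06

P(theta) = 1 / (1 + exp(−(theta − b)))
P_1 = 1/(1+e^{1.9400}) = 0.1256
P_2 = 1/(1+e^{-0.4600}) = 0.6130
P_3 = 1/(1+e^{0.7400}) = 0.3230
E[score] = 0.1256 + 0.6130 + 0.3230 = 1.0617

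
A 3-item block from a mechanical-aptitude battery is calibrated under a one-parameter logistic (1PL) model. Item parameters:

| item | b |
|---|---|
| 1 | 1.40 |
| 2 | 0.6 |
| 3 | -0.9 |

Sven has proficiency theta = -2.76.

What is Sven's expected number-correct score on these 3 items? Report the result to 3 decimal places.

P(theta) = 1 / (1 + exp(−(theta − b)))
P_1 = 1/(1+e^{4.1600}) = 0.0154
P_2 = 1/(1+e^{3.3600}) = 0.0336
P_3 = 1/(1+e^{1.8600}) = 0.1347
E[score] = 0.0154 + 0.0336 + 0.1347 = 0.1836

0.184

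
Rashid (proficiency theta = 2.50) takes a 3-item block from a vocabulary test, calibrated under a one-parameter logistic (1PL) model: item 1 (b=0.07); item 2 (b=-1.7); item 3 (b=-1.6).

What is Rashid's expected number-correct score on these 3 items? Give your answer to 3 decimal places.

2.888

P(theta) = 1 / (1 + exp(−(theta − b)))
P_1 = 1/(1+e^{-2.4300}) = 0.9191
P_2 = 1/(1+e^{-4.2000}) = 0.9852
P_3 = 1/(1+e^{-4.1000}) = 0.9837
E[score] = 0.9191 + 0.9852 + 0.9837 = 2.8880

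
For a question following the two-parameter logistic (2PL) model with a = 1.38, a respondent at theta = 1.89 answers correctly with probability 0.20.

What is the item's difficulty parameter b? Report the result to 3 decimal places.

P(theta) = 1 / (1 + exp(−a(theta − b)))
logit(0.20) = ln(0.20/0.80) = -1.3863
b = theta − logit/(a) = 1.89 − (-1.3863)/1.3800 = 2.8946

2.895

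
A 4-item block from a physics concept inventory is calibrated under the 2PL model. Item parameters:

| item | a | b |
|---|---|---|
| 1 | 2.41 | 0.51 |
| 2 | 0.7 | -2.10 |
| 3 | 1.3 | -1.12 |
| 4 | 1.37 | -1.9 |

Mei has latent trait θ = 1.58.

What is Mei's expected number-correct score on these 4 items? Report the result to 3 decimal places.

3.821

P(θ) = 1 / (1 + exp(−a(θ − b)))
P_1 = 1/(1+e^{-2.5787}) = 0.9295
P_2 = 1/(1+e^{-2.5760}) = 0.9293
P_3 = 1/(1+e^{-3.5100}) = 0.9710
P_4 = 1/(1+e^{-4.7676}) = 0.9916
E[score] = 0.9295 + 0.9293 + 0.9710 + 0.9916 = 3.8213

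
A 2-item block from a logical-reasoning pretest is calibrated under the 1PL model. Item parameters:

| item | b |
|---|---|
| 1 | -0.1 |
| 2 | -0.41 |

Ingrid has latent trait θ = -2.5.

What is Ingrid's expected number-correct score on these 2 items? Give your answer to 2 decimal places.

P(θ) = 1 / (1 + exp(−(θ − b)))
P_1 = 1/(1+e^{2.4000}) = 0.0832
P_2 = 1/(1+e^{2.0900}) = 0.1101
E[score] = 0.0832 + 0.1101 = 0.1932

0.19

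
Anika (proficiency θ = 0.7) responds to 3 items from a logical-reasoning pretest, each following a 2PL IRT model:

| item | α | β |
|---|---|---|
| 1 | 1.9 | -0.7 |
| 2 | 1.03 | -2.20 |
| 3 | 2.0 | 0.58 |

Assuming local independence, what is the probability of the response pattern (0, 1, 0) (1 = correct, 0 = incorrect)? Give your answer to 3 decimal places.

0.027

P(θ) = 1 / (1 + exp(−α(θ − β)))
P_1 = 1/(1+e^{-2.6600}) = 0.9346
P_2 = 1/(1+e^{-2.9870}) = 0.9520
P_3 = 1/(1+e^{-0.2400}) = 0.5597
L = (1−P_1) × P_2 × (1−P_3) = 0.0654 × 0.9520 × 0.4403 = 0.02740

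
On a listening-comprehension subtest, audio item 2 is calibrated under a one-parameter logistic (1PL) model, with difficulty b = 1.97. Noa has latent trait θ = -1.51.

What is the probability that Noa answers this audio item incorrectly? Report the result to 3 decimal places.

0.970

P(θ) = 1 / (1 + exp(−(θ − b)))
Exponent: (-1.51 − 1.97) = -3.4800
1/(1 + e^{3.4800}) = 0.0299
P = 0.0299
P(incorrect) = 1 − 0.0299 = 0.9701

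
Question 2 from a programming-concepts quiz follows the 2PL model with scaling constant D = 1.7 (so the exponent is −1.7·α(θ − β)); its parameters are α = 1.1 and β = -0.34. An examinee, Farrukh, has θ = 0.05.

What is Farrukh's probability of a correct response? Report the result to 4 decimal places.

0.6747

P(θ) = 1 / (1 + exp(−D·α(θ − β)))
Exponent: 1.7 × 1.1 × (0.05 − (-0.34)) = 0.7293
1/(1 + e^{-0.7293}) = 0.6747
P = 0.6747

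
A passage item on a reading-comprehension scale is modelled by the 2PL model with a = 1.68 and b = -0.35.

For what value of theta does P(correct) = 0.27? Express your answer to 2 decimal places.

P(theta) = 1 / (1 + exp(−a(theta − b)))
logit = ln(0.2700/0.7300) = -0.9946
theta = b + logit/(a) = -0.35 + (-0.9946)/1.6800 = -0.9420

-0.94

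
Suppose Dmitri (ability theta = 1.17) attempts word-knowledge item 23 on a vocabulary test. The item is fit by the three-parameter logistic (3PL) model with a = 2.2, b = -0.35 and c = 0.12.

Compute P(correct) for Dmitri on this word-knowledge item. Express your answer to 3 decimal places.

P(theta) = c + (1 − c) · 1 / (1 + exp(−a(theta − b)))
Exponent: 2.2 × (1.17 − (-0.35)) = 3.3440
1/(1 + e^{-3.3440}) = 0.9659
P = 0.12 + 0.88 × 0.9659 = 0.9700

0.970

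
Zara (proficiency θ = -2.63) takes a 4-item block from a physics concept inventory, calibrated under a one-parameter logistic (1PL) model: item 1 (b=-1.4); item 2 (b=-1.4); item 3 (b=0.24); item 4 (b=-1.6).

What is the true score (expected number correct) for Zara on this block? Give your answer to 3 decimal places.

0.769

P(θ) = 1 / (1 + exp(−(θ − b)))
P_1 = 1/(1+e^{1.2300}) = 0.2262
P_2 = 1/(1+e^{1.2300}) = 0.2262
P_3 = 1/(1+e^{2.8700}) = 0.0537
P_4 = 1/(1+e^{1.0300}) = 0.2631
E[score] = 0.2262 + 0.2262 + 0.0537 + 0.2631 = 0.7691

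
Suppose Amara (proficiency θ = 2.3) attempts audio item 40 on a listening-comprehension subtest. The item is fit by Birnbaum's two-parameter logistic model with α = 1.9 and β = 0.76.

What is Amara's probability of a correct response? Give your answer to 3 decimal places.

P(θ) = 1 / (1 + exp(−α(θ − β)))
Exponent: 1.9 × (2.3 − 0.76) = 2.9260
1/(1 + e^{-2.9260}) = 0.9491

0.949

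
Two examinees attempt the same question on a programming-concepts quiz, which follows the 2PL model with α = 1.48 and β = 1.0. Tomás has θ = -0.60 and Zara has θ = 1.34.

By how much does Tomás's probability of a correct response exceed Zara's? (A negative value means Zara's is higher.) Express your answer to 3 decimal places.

P(θ) = 1 / (1 + exp(−α(θ − β)))
P(Tomás) = 0.0856  [exponent -2.3680]
P(Zara) = 0.6232  [exponent 0.5032]
Difference = 0.0856 − 0.6232 = -0.5376

-0.538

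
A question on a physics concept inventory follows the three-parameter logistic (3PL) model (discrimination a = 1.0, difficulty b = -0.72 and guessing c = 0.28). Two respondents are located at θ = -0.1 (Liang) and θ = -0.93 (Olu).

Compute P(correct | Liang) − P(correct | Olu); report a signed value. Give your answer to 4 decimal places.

0.1458

P(θ) = c + (1 − c) · 1 / (1 + exp(−a(θ − b)))
P(Liang) = 0.7482  [exponent 0.6200]
P(Olu) = 0.6023  [exponent -0.2100]
Difference = 0.7482 − 0.6023 = 0.1458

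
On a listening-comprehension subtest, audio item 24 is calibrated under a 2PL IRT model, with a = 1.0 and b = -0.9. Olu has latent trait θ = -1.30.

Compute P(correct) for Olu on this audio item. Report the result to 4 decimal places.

P(θ) = 1 / (1 + exp(−a(θ − b)))
Exponent: 1.0 × (-1.30 − (-0.9)) = -0.4000
1/(1 + e^{0.4000}) = 0.4013

0.4013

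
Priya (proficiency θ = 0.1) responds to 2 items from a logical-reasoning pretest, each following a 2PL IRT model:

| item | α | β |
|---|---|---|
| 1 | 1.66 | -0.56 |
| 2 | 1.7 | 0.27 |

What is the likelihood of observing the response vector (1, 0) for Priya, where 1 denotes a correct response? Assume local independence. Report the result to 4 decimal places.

P(θ) = 1 / (1 + exp(−α(θ − β)))
P_1 = 1/(1+e^{-1.0956}) = 0.7494
P_2 = 1/(1+e^{0.2890}) = 0.4282
L = P_1 × (1−P_2) = 0.7494 × 0.5718 = 0.42849

0.4285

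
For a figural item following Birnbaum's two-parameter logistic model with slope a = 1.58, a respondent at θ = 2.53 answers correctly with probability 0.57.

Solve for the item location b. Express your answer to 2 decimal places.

2.35

P(θ) = 1 / (1 + exp(−a(θ − b)))
logit(0.57) = ln(0.57/0.43) = 0.2819
b = θ − logit/(a) = 2.53 − 0.2819/1.5800 = 2.3516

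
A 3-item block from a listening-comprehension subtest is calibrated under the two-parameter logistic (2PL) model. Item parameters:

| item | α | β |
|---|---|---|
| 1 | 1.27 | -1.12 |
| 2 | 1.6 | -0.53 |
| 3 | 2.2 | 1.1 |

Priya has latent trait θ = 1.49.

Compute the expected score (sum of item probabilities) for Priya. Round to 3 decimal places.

P(θ) = 1 / (1 + exp(−α(θ − β)))
P_1 = 1/(1+e^{-3.3147}) = 0.9649
P_2 = 1/(1+e^{-3.2320}) = 0.9620
P_3 = 1/(1+e^{-0.8580}) = 0.7022
E[score] = 0.9649 + 0.9620 + 0.7022 = 2.6292

2.629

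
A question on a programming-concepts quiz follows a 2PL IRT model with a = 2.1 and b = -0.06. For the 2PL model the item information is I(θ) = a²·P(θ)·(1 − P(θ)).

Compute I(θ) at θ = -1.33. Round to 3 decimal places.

0.268

P = 1/(1+e^{2.6670}) = 0.0649
P(1−P) = 0.0649 × 0.9351 = 0.0607
I = a² × P(1−P) = 2.1² × 0.0607 = 0.26782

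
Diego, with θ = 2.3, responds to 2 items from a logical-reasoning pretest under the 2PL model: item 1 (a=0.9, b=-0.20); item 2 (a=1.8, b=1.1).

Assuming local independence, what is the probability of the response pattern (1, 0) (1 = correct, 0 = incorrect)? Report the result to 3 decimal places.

0.094

P(θ) = 1 / (1 + exp(−a(θ − b)))
P_1 = 1/(1+e^{-2.2500}) = 0.9047
P_2 = 1/(1+e^{-2.1600}) = 0.8966
L = P_1 × (1−P_2) = 0.9047 × 0.1034 = 0.09354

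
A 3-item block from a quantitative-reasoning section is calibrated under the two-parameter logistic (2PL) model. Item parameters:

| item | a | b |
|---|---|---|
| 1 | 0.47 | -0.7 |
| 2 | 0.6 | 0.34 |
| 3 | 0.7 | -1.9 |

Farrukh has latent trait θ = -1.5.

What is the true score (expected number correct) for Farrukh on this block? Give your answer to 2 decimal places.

1.23

P(θ) = 1 / (1 + exp(−a(θ − b)))
P_1 = 1/(1+e^{0.3760}) = 0.4071
P_2 = 1/(1+e^{1.1040}) = 0.2490
P_3 = 1/(1+e^{-0.2800}) = 0.5695
E[score] = 0.4071 + 0.2490 + 0.5695 = 1.2256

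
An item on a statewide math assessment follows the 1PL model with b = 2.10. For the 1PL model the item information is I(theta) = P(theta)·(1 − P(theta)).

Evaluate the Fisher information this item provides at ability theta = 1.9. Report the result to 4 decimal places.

0.2475

P = 1/(1+e^{0.2000}) = 0.4502
P(1−P) = 0.4502 × 0.5498 = 0.2475
I = P(1−P) = 0.24752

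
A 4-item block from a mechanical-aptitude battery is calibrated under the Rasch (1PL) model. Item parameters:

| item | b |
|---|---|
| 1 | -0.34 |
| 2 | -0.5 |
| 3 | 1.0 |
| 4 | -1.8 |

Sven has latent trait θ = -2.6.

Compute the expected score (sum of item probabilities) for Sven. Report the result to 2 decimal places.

0.54

P(θ) = 1 / (1 + exp(−(θ − b)))
P_1 = 1/(1+e^{2.2600}) = 0.0945
P_2 = 1/(1+e^{2.1000}) = 0.1091
P_3 = 1/(1+e^{3.6000}) = 0.0266
P_4 = 1/(1+e^{0.8000}) = 0.3100
E[score] = 0.0945 + 0.1091 + 0.0266 + 0.3100 = 0.5402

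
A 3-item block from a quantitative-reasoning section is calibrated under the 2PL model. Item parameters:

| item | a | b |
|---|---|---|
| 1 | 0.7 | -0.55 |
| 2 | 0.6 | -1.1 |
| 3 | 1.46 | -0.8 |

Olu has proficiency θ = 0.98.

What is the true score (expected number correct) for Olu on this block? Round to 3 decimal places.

2.453

P(θ) = 1 / (1 + exp(−a(θ − b)))
P_1 = 1/(1+e^{-1.0710}) = 0.7448
P_2 = 1/(1+e^{-1.2480}) = 0.7770
P_3 = 1/(1+e^{-2.5988}) = 0.9308
E[score] = 0.7448 + 0.7770 + 0.9308 = 2.4525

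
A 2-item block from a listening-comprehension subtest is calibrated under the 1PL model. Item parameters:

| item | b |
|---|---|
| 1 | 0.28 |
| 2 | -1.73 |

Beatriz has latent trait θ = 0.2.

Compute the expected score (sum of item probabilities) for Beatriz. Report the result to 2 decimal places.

P(θ) = 1 / (1 + exp(−(θ − b)))
P_1 = 1/(1+e^{0.0800}) = 0.4800
P_2 = 1/(1+e^{-1.9300}) = 0.8732
E[score] = 0.4800 + 0.8732 = 1.3533

1.35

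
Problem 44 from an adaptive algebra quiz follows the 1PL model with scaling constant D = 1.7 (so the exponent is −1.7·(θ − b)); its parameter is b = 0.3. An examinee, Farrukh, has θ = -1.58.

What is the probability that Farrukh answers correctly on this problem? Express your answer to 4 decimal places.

0.0393

P(θ) = 1 / (1 + exp(−D·(θ − b)))
Exponent: 1.7 × (-1.58 − 0.3) = -3.1960
1/(1 + e^{3.1960}) = 0.0393
P = 0.0393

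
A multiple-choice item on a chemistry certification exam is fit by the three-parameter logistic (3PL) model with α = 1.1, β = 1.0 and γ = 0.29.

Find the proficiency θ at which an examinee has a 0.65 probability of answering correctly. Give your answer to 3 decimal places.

P(θ) = γ + (1 − γ) · 1 / (1 + exp(−α(θ − β)))
Remove guessing floor: (0.65 − 0.29)/(1 − 0.29) = 0.5070
logit = ln(0.5070/0.4930) = 0.0282
θ = β + logit/(α) = 1.0 + 0.0282/1.1000 = 1.0256

1.026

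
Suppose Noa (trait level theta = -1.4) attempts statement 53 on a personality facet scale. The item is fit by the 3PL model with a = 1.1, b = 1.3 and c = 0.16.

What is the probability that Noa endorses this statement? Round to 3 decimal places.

P(theta) = c + (1 − c) · 1 / (1 + exp(−a(theta − b)))
Exponent: 1.1 × (-1.4 − 1.3) = -2.9700
1/(1 + e^{2.9700}) = 0.0488
P = 0.16 + 0.84 × 0.0488 = 0.2010

0.201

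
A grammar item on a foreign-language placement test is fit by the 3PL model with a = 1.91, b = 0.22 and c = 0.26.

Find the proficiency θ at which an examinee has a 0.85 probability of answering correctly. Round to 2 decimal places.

0.94

P(θ) = c + (1 − c) · 1 / (1 + exp(−a(θ − b)))
Remove guessing floor: (0.85 − 0.26)/(1 − 0.26) = 0.7973
logit = ln(0.7973/0.2027) = 1.3695
θ = b + logit/(a) = 0.22 + 1.3695/1.9100 = 0.9370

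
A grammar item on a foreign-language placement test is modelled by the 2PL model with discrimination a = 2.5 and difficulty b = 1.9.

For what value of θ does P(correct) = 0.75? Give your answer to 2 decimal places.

2.34

P(θ) = 1 / (1 + exp(−a(θ − b)))
logit = ln(0.7500/0.2500) = 1.0986
θ = b + logit/(a) = 1.9 + 1.0986/2.5000 = 2.3394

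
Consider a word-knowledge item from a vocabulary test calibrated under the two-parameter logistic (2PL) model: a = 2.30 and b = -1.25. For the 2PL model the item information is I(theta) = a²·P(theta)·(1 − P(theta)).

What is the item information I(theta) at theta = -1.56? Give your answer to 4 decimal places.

1.1677

P = 1/(1+e^{0.7130}) = 0.3289
P(1−P) = 0.3289 × 0.6711 = 0.2207
I = a² × P(1−P) = 2.30² × 0.2207 = 1.16770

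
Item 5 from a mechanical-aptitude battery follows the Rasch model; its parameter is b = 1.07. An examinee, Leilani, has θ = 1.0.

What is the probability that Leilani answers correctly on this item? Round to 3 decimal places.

0.483

P(θ) = 1 / (1 + exp(−(θ − b)))
Exponent: (1.0 − 1.07) = -0.0700
1/(1 + e^{0.0700}) = 0.4825
P = 0.4825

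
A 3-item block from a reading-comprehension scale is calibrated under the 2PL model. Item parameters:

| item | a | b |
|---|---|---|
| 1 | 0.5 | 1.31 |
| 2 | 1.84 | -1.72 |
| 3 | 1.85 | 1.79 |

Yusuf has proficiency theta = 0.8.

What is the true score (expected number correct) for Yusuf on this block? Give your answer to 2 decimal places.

1.57

P(theta) = 1 / (1 + exp(−a(theta − b)))
P_1 = 1/(1+e^{0.2550}) = 0.4366
P_2 = 1/(1+e^{-4.6368}) = 0.9904
P_3 = 1/(1+e^{1.8315}) = 0.1381
E[score] = 0.4366 + 0.9904 + 0.1381 = 1.5651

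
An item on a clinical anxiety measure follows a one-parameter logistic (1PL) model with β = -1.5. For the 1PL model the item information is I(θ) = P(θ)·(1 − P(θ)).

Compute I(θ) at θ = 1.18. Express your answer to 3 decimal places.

P = 1/(1+e^{-2.6800}) = 0.9358
P(1−P) = 0.9358 × 0.0642 = 0.0600
I = P(1−P) = 0.06005

0.060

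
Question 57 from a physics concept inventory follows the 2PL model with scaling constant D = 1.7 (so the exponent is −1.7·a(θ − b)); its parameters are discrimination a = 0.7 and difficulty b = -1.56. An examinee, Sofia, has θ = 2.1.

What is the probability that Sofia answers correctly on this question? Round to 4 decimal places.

P(θ) = 1 / (1 + exp(−D·a(θ − b)))
Exponent: 1.7 × 0.7 × (2.1 − (-1.56)) = 4.3554
1/(1 + e^{-4.3554}) = 0.9873
P = 0.9873

0.9873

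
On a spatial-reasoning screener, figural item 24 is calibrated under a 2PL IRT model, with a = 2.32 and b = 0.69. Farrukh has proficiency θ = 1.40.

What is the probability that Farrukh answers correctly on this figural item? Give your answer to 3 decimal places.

P(θ) = 1 / (1 + exp(−a(θ − b)))
Exponent: 2.32 × (1.40 − 0.69) = 1.6472
1/(1 + e^{-1.6472}) = 0.8385

0.839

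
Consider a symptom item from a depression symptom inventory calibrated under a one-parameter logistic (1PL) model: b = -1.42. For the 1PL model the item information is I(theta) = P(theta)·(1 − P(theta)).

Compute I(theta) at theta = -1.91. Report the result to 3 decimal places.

0.236

P = 1/(1+e^{0.4900}) = 0.3799
P(1−P) = 0.3799 × 0.6201 = 0.2356
I = P(1−P) = 0.23557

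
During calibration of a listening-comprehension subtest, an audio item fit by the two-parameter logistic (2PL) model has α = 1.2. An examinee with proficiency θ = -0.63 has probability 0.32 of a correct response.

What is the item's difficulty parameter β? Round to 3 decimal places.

P(θ) = 1 / (1 + exp(−α(θ − β)))
logit(0.32) = ln(0.32/0.68) = -0.7538
β = θ − logit/(α) = -0.63 − (-0.7538)/1.2000 = -0.0019

-0.002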